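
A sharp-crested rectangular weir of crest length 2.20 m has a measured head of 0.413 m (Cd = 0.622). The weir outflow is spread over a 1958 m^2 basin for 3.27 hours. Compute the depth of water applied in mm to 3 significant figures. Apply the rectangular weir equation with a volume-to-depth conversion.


Approach: apply the rectangular weir equation with a volume-to-depth conversion, Q = (2/3)*Cd*L*sqrt(2g)*H^1.5; d = Q*t/A * 1000.
Step 1 — weir discharge:
  Q = (2/3)*0.622*2.20*sqrt(2*9.81)*0.413^1.5 = 1.0725 m^3/s
Step 2 — volume: V = 1.0725 * 3.27*3600 = 12625 m^3
Step 3 — depth: d = V/A * 1000 = 12625/1958 * 1000 = 6450 mm
Therefore the depth of water applied = 6450 mm.


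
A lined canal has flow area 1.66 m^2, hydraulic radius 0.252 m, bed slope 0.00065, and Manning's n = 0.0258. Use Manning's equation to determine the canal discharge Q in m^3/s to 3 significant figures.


Approach: apply Manning's equation, Q = (1/n)*A*R^(2/3)*S^(1/2).
Q = (1/0.0258) * 1.66 * 0.252^(2/3) * 0.00065^(1/2) = 0.654 m^3/s
Therefore the canal discharge Q = 0.654 m^3/s.


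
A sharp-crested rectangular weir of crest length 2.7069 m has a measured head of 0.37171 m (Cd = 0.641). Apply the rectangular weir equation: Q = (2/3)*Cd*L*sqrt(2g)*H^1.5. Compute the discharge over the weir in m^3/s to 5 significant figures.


Q = (2/3)*0.641*2.7069*sqrt(2*9.81)*0.37171^1.5 = 1.1612 m^3/s
Therefore the discharge over the weir = 1.1612 m^3/s.


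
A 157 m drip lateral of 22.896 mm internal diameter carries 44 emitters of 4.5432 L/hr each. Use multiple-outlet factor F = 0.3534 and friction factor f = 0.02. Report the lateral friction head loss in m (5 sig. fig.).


Approach: apply Darcy-Weisbach with the multiple-outlet F-factor, Q = n*q/(3600*1000) m^3/s; v = Q/A; hf = F*f*(L/D)*(v^2/(2g)).
Q = 44*4.5432/(3600*1000) = 5.552800e-05 m^3/s
A = pi*(22.896e-3/2)^2 = 4.117268e-04 m^2, so v = Q/A = 0.1348661 m/s
hf = 0.3534*0.02*(157/0.022896)*(0.1348661^2/(2*9.81)) = 0.044931 m
Therefore the lateral friction head loss = 0.044931 m.


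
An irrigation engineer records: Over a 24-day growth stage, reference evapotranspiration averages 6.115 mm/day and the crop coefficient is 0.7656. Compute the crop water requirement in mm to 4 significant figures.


Approach: apply the crop water requirement relation, CWR = ET0 * Kc * days.
CWR = 6.115 * 0.7656 * 24 = 112.4 mm
Therefore the crop water requirement = 112.4 mm.


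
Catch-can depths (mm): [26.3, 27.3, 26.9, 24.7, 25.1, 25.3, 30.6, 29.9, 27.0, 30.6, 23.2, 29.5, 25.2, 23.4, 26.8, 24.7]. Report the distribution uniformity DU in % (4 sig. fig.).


Approach: apply the low-quarter distribution uniformity, DU = (mean of lowest quarter of readings / overall mean)*100.
sorted lowest 4 of 16: [23.2, 23.4, 24.7, 24.7] -> mean = 24.0000 mm
overall mean = 26.6562 mm
DU = (24.0000/26.6562)*100 = 90.04 %
Therefore the distribution uniformity DU = 90.04 %.


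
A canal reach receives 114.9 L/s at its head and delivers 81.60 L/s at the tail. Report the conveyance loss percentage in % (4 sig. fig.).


Approach: apply the conveyance loss ratio, loss% = ((Q_head - Q_tail)/Q_head)*100.
loss = ((114.9 - 81.60)/114.9)*100 = 28.98 %
Therefore the conveyance loss percentage = 28.98 %.


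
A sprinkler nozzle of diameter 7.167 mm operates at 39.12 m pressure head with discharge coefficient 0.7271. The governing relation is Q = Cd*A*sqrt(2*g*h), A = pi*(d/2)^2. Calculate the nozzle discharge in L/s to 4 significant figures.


A = pi*(7.167e-3/2)^2 = 4.03427e-05 m^2
Q = 0.7271 * 4.03427e-05 * sqrt(2*9.81*39.12) * 1000 = 0.8127 L/s
Therefore the nozzle discharge = 0.8127 L/s.


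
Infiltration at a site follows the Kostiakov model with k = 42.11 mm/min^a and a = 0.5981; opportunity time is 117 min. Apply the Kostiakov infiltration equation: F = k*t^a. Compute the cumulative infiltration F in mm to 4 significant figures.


F = 42.11 * 117^0.5981 = 726.7 mm
Therefore the cumulative infiltration F = 726.7 mm.


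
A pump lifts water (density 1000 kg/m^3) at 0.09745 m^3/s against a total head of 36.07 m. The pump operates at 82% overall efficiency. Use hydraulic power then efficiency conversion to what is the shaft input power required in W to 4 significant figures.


Approach: apply hydraulic power then efficiency conversion, P = rho*g*Q*H; P_in = P/eta.
Step 1 — hydraulic power (P = rho*g*Q*H):
  P = 1000 * 9.81 * 0.09745 * 36.07 = 34482.4 W
Step 2 — input power: P_in = P/eta = 34482.4 / 0.82 = 42050 W
Therefore the shaft input power required = 42050 W.


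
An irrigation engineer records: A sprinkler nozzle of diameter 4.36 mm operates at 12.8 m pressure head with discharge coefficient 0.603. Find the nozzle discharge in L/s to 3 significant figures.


Approach: apply the orifice equation, Q = Cd*A*sqrt(2*g*h), A = pi*(d/2)^2.
A = pi*(4.36e-3/2)^2 = 1.4930e-05 m^2
Q = 0.603 * 1.4930e-05 * sqrt(2*9.81*12.8) * 1000 = 0.143 L/s
Therefore the nozzle discharge = 0.143 L/s.


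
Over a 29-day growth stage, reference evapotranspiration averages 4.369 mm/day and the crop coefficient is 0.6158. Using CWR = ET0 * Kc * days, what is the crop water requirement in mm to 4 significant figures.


CWR = 4.369 * 0.6158 * 29 = 78.02 mm
Therefore the crop water requirement = 78.02 mm.


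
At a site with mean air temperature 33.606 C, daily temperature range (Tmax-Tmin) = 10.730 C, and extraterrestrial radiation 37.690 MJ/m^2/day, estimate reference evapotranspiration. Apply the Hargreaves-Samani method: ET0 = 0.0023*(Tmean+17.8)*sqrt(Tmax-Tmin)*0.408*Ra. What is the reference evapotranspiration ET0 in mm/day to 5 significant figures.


ET0 = 0.0023*(33.606+17.8)*sqrt(10.730)*0.408*37.690 = 5.9556 mm/day
Therefore the reference evapotranspiration ET0 = 5.9556 mm/day.


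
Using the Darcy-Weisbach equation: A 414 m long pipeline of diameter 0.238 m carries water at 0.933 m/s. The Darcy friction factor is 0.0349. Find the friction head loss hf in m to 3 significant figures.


Approach: apply the Darcy-Weisbach equation, hf = f*(L/D)*(v^2/(2g)).
hf = 0.0349 * (414/0.238) * (0.933^2 / (2*9.81))
hf = 2.69 m
Therefore the friction head loss hf = 2.69 m.


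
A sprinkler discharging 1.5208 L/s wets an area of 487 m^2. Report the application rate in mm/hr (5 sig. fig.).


Approach: apply the application rate relation, rate = (Q/A)*3600.
rate = (1.5208 / 487) * 3600 = 11.242 mm/hr
Therefore the application rate = 11.242 mm/hr.


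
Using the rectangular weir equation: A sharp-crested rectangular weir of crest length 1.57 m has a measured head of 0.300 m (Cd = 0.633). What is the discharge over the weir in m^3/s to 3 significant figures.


Approach: apply the rectangular weir equation, Q = (2/3)*Cd*L*sqrt(2g)*H^1.5.
Q = (2/3)*0.633*1.57*sqrt(2*9.81)*0.300^1.5 = 0.482 m^3/s
Therefore the discharge over the weir = 0.482 m^3/s.


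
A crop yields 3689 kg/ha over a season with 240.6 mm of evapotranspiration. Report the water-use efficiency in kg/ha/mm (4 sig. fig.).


Approach: apply the water-use efficiency ratio, WUE = yield/ET.
WUE = 3689 / 240.6 = 15.33 kg/ha/mm
Therefore the water-use efficiency = 15.33 kg/ha/mm.


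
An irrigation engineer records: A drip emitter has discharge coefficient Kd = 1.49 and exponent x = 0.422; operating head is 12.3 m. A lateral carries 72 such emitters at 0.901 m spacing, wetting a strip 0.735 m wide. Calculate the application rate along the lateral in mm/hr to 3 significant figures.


Approach: apply the emitter equation with a lateral mass balance, q = Kd*h^x; Q = n*q; rate = Q/(n*spacing*width).
Step 1 — single emitter flow (q = Kd*h^x):
  q = 1.49 * 12.3^0.422 = 4.2966 L/hr
Step 2 — total lateral flow: Q = 72 * 4.2966 = 309.36 L/hr
Step 3 — wetted area: A = 72 * 0.901 * 0.735 = 47.681 m^2
Step 4 — application rate: Q/A = 309.36/47.681 = 6.49 mm/hr
Therefore the application rate along the lateral = 6.49 mm/hr.


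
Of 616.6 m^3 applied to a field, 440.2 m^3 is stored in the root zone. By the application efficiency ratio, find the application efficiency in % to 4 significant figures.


Approach: apply the application efficiency ratio, Ea = (stored/applied)*100.
Ea = (440.2/616.6)*100 = 71.39 %
Therefore the application efficiency = 71.39 %.


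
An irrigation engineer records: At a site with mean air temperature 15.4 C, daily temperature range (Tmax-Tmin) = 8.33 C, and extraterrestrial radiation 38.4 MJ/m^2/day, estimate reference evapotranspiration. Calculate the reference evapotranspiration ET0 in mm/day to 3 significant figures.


Approach: apply the Hargreaves-Samani method, ET0 = 0.0023*(Tmean+17.8)*sqrt(Tmax-Tmin)*0.408*Ra.
ET0 = 0.0023*(15.4+17.8)*sqrt(8.33)*0.408*38.4 = 3.45 mm/day
Therefore the reference evapotranspiration ET0 = 3.45 mm/day.


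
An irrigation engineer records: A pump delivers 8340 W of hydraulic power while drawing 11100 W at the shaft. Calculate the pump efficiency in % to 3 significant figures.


Approach: apply the efficiency ratio, eta = (P_out/P_in)*100.
eta = (8340 / 11100) * 100 = 75.1 %
Therefore the pump efficiency = 75.1 %.


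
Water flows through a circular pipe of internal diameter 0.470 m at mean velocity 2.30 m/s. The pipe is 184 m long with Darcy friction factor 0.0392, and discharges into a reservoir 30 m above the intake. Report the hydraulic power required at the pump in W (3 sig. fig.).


Approach: apply continuity + Darcy-Weisbach + hydraulic power, Q = A*v; hf = f*(L/D)*(v^2/(2g)); H = static + hf; P = rho*g*Q*H.
Step 1 — flow rate (continuity, Q = A*v):
  A = pi*(0.470/2)^2 = 0.17349 m^2
  Q = 0.17349 * 2.30 = 0.39904 m^3/s
Step 2 — friction head loss (Darcy-Weisbach):
  hf = 0.0392 * (184/0.470) * (2.30^2 / (2*9.81))
  hf = 4.1377 m
Step 3 — total head: H = 30 + 4.1377 = 34.138 m
Step 4 — hydraulic power (P = rho*g*Q*H):
  P = 1000 * 9.81 * 0.39904 * 34.138 = 134000 W
Therefore the hydraulic power required at the pump = 134000 W.


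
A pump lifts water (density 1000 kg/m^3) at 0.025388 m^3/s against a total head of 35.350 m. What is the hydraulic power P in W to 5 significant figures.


Approach: apply the hydraulic power relation, P = rho*g*Q*H.
P = 1000 * 9.81 * 0.025388 * 35.350 = 8804.1 W
Therefore the hydraulic power P = 8804.1 W.


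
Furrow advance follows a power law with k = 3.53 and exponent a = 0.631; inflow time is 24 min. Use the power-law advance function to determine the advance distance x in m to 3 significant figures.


Approach: apply the power-law advance function, x = k*t^a.
x = 3.53 * 24^0.631 = 26.2 m
Therefore the advance distance x = 26.2 m.


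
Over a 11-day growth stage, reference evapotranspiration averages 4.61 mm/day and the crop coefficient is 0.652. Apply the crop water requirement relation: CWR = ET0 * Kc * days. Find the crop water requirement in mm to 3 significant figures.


CWR = 4.61 * 0.652 * 11 = 33.1 mm
Therefore the crop water requirement = 33.1 mm.


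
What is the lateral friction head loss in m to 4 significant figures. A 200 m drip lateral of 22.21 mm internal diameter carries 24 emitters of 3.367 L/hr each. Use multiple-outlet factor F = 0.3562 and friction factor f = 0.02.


Approach: apply Darcy-Weisbach with the multiple-outlet F-factor, Q = n*q/(3600*1000) m^3/s; v = Q/A; hf = F*f*(L/D)*(v^2/(2g)).
Q = 24*3.367/(3600*1000) = 2.24467e-05 m^3/s
A = pi*(22.21e-3/2)^2 = 3.87424e-04 m^2, so v = Q/A = 0.0579382 m/s
hf = 0.3562*0.02*(200/0.02221)*(0.0579382^2/(2*9.81)) = 0.01098 m
Therefore the lateral friction head loss = 0.01098 m.


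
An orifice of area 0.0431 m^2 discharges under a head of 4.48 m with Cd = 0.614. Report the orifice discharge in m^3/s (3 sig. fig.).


Approach: apply the orifice equation, Q = Cd*A*sqrt(2*g*h).
Q = 0.614 * 0.0431 * sqrt(2*9.81*4.48) = 0.248 m^3/s
Therefore the orifice discharge = 0.248 m^3/s.


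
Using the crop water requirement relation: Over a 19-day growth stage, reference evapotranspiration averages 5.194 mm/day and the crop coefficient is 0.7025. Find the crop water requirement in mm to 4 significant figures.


Approach: apply the crop water requirement relation, CWR = ET0 * Kc * days.
CWR = 5.194 * 0.7025 * 19 = 69.33 mm
Therefore the crop water requirement = 69.33 mm.


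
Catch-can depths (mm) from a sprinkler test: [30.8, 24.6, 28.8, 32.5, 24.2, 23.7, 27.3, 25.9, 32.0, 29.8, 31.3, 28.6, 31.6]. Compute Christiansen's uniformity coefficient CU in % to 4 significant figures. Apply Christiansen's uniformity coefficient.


Approach: apply Christiansen's uniformity coefficient, CU = (1 - mean_abs_deviation/mean)*100.
mean = 28.5462 mm
mean |d_i - mean| = 2.62012 mm
CU = (1 - 2.62012/28.5462)*100 = 90.82 %
Therefore Christiansen's uniformity coefficient CU = 90.82 %.


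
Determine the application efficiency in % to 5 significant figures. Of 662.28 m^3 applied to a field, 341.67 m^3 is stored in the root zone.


Approach: apply the application efficiency ratio, Ea = (stored/applied)*100.
Ea = (341.67/662.28)*100 = 51.590 %
Therefore the application efficiency = 51.590 %.


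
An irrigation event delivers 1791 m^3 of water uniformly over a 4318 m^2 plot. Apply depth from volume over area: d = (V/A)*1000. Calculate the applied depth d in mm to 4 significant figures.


d = (1791 / 4318) * 1000 = 414.8 mm
Therefore the applied depth d = 414.8 mm.


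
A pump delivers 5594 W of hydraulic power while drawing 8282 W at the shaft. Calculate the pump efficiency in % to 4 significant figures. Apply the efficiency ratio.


Approach: apply the efficiency ratio, eta = (P_out/P_in)*100.
eta = (5594 / 8282) * 100 = 67.54 %
Therefore the pump efficiency = 67.54 %.


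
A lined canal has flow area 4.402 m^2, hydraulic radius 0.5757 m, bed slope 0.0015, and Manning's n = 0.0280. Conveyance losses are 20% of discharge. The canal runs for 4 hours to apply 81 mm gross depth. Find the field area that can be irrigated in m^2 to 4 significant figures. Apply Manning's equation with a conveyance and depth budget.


Approach: apply Manning's equation with a conveyance and depth budget, Q = (1/n)*A*R^(2/3)*S^(1/2); Q_field = Q*(1-loss); Area = Q_field*t/(d/1000).
Step 1 — canal discharge (Manning's equation):
  Q = (1/0.0280) * 4.402 * 0.5757^(2/3) * 0.0015^(1/2) = 4.21375 m^3/s
Step 2 — delivered flow: Q_field = 4.21375*(1 - 20/100) = 3.37100 m^3/s
Step 3 — volume delivered: V = 3.37100 * 4*3600 = 48542.4 m^3
Step 4 — area served: A = V / (depth/1000) = 48542.4 / 0.081 = 599300 m^2
Therefore the field area that can be irrigated = 599300 m^2.


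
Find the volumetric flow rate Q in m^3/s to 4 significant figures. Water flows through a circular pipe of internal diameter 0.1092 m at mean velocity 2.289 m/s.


Approach: apply the continuity equation for pipe flow, Q = A * v with A = pi*(D/2)^2.
A = pi*(0.1092/2)^2 = 0.00936559 m^2
Q = 0.00936559 * 2.289 = 0.02144 m^3/s
Therefore the volumetric flow rate Q = 0.02144 m^3/s.


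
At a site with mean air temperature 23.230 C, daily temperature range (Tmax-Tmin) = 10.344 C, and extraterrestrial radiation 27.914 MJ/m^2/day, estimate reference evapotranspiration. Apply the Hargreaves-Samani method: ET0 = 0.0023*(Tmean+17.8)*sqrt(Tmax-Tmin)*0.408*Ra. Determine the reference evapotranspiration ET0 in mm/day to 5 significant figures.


ET0 = 0.0023*(23.230+17.8)*sqrt(10.344)*0.408*27.914 = 3.4567 mm/day
Therefore the reference evapotranspiration ET0 = 3.4567 mm/day.


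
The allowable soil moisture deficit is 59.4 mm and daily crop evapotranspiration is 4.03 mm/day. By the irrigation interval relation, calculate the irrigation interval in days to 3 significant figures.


Approach: apply the irrigation interval relation, interval = SMD / ETc.
interval = 59.4 / 4.03 = 14.7 days
Therefore the irrigation interval = 14.7 days.


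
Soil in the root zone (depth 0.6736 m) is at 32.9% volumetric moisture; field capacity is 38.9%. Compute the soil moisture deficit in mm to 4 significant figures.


Approach: apply the soil moisture deficit relation, SMD = (FC - theta)/100 * depth * 1000.
SMD = (38.9 - 32.9)/100 * 0.6736 * 1000 = 40.42 mm
Therefore the soil moisture deficit = 40.42 mm.


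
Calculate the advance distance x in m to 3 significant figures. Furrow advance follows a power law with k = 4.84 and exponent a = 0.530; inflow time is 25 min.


Approach: apply the power-law advance function, x = k*t^a.
x = 4.84 * 25^0.530 = 26.7 m
Therefore the advance distance x = 26.7 m.


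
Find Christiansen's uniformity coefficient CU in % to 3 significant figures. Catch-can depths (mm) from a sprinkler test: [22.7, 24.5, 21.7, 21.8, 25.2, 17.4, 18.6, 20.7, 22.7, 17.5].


Approach: apply Christiansen's uniformity coefficient, CU = (1 - mean_abs_deviation/mean)*100.
mean = 21.280 mm
mean |d_i - mean| = 2.1840 mm
CU = (1 - 2.1840/21.280)*100 = 89.7 %
Therefore Christiansen's uniformity coefficient CU = 89.7 %.


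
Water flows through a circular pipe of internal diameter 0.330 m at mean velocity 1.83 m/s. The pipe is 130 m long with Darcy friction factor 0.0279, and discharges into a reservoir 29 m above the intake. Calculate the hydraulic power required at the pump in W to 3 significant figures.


Approach: apply continuity + Darcy-Weisbach + hydraulic power, Q = A*v; hf = f*(L/D)*(v^2/(2g)); H = static + hf; P = rho*g*Q*H.
Step 1 — flow rate (continuity, Q = A*v):
  A = pi*(0.330/2)^2 = 0.085530 m^2
  Q = 0.085530 * 1.83 = 0.15652 m^3/s
Step 2 — friction head loss (Darcy-Weisbach):
  hf = 0.0279 * (130/0.330) * (1.83^2 / (2*9.81))
  hf = 1.8760 m
Step 3 — total head: H = 29 + 1.8760 = 30.876 m
Step 4 — hydraulic power (P = rho*g*Q*H):
  P = 1000 * 9.81 * 0.15652 * 30.876 = 47400 W
Therefore the hydraulic power required at the pump = 47400 W.


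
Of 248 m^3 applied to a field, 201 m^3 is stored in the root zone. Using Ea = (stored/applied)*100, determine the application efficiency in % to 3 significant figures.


Ea = (201/248)*100 = 81.0 %
Therefore the application efficiency = 81.0 %.


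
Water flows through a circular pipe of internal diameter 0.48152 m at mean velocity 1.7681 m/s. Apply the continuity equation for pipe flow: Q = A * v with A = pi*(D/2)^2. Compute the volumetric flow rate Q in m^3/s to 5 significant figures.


A = pi*(0.48152/2)^2 = 0.1821036 m^2
Q = 0.1821036 * 1.7681 = 0.32198 m^3/s
Therefore the volumetric flow rate Q = 0.32198 m^3/s.


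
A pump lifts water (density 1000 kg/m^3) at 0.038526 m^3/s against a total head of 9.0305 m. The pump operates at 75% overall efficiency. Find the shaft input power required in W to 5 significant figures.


Approach: apply hydraulic power then efficiency conversion, P = rho*g*Q*H; P_in = P/eta.
Step 1 — hydraulic power (P = rho*g*Q*H):
  P = 1000 * 9.81 * 0.038526 * 9.0305 = 3412.988 W
Step 2 — input power: P_in = P/eta = 3412.988 / 0.75 = 4550.7 W
Therefore the shaft input power required = 4550.7 W.


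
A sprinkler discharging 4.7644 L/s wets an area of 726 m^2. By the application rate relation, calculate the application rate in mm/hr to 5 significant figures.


Approach: apply the application rate relation, rate = (Q/A)*3600.
rate = (4.7644 / 726) * 3600 = 23.625 mm/hr
Therefore the application rate = 23.625 mm/hr.


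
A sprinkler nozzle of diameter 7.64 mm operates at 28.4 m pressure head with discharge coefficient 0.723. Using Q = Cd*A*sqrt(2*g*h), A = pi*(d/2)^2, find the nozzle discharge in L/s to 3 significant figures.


A = pi*(7.64e-3/2)^2 = 4.5843e-05 m^2
Q = 0.723 * 4.5843e-05 * sqrt(2*9.81*28.4) * 1000 = 0.782 L/s
Therefore the nozzle discharge = 0.782 L/s.


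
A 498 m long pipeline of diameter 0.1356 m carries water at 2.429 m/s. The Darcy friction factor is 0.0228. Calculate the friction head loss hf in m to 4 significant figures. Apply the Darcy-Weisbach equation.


Approach: apply the Darcy-Weisbach equation, hf = f*(L/D)*(v^2/(2g)).
hf = 0.0228 * (498/0.1356) * (2.429^2 / (2*9.81))
hf = 25.18 m
Therefore the friction head loss hf = 25.18 m.


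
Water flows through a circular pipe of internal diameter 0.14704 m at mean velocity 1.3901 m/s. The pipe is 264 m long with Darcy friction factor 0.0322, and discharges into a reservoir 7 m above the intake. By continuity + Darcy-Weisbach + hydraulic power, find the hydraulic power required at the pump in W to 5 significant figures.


Approach: apply continuity + Darcy-Weisbach + hydraulic power, Q = A*v; hf = f*(L/D)*(v^2/(2g)); H = static + hf; P = rho*g*Q*H.
Step 1 — flow rate (continuity, Q = A*v):
  A = pi*(0.14704/2)^2 = 0.01698091 m^2
  Q = 0.01698091 * 1.3901 = 0.02360516 m^3/s
Step 2 — friction head loss (Darcy-Weisbach):
  hf = 0.0322 * (264/0.14704) * (1.3901^2 / (2*9.81))
  hf = 5.693999 m
Step 3 — total head: H = 7 + 5.693999 = 12.69400 m
Step 4 — hydraulic power (P = rho*g*Q*H):
  P = 1000 * 9.81 * 0.02360516 * 12.69400 = 2939.5 W
Therefore the hydraulic power required at the pump = 2939.5 W.


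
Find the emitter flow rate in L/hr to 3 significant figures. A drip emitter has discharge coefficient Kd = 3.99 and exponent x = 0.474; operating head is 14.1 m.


Approach: apply the emitter characteristic equation, q = Kd * h^x.
q = 3.99 * 14.1^0.474 = 14.0 L/hr
Therefore the emitter flow rate = 14.0 L/hr.


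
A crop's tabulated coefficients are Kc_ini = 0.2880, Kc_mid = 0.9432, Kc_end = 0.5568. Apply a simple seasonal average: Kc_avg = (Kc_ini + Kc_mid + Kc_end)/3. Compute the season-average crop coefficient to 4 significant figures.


Kc_avg = (0.2880 + 0.9432 + 0.5568)/3 = 0.5960
Therefore the season-average crop coefficient = 0.5960.


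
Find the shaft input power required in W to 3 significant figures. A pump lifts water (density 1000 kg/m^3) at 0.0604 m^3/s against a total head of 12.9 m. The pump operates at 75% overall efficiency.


Approach: apply hydraulic power then efficiency conversion, P = rho*g*Q*H; P_in = P/eta.
Step 1 — hydraulic power (P = rho*g*Q*H):
  P = 1000 * 9.81 * 0.0604 * 12.9 = 7643.6 W
Step 2 — input power: P_in = P/eta = 7643.6 / 0.75 = 10200 W
Therefore the shaft input power required = 10200 W.


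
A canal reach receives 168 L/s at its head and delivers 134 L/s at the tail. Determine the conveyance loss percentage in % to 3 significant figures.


Approach: apply the conveyance loss ratio, loss% = ((Q_head - Q_tail)/Q_head)*100.
loss = ((168 - 134)/168)*100 = 20.2 %
Therefore the conveyance loss percentage = 20.2 %.


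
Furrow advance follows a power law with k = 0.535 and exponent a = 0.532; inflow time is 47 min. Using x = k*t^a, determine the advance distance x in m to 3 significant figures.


x = 0.535 * 47^0.532 = 4.15 m
Therefore the advance distance x = 4.15 m.


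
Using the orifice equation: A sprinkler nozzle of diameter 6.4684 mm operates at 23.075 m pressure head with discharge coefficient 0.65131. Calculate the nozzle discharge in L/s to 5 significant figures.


Approach: apply the orifice equation, Q = Cd*A*sqrt(2*g*h), A = pi*(d/2)^2.
A = pi*(6.4684e-3/2)^2 = 3.286122e-05 m^2
Q = 0.65131 * 3.286122e-05 * sqrt(2*9.81*23.075) * 1000 = 0.45540 L/s
Therefore the nozzle discharge = 0.45540 L/s.


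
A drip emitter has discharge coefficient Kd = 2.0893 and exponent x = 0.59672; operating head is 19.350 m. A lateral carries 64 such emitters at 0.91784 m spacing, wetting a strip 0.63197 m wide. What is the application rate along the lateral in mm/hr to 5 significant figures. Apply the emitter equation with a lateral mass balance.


Approach: apply the emitter equation with a lateral mass balance, q = Kd*h^x; Q = n*q; rate = Q/(n*spacing*width).
Step 1 — single emitter flow (q = Kd*h^x):
  q = 2.0893 * 19.350^0.59672 = 12.24022 L/hr
Step 2 — total lateral flow: Q = 64 * 12.24022 = 783.3738 L/hr
Step 3 — wetted area: A = 64 * 0.91784 * 0.63197 = 37.12303 m^2
Step 4 — application rate: Q/A = 783.3738/37.12303 = 21.102 mm/hr
Therefore the application rate along the lateral = 21.102 mm/hr.


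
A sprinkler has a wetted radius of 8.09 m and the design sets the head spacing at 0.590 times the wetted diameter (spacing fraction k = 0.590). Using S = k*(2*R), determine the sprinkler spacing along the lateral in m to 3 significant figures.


S = 0.590 * (2 * 8.09) = 9.55 m
Therefore the sprinkler spacing along the lateral = 9.55 m.


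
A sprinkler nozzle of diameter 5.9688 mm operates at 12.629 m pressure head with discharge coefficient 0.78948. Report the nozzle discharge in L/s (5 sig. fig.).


Approach: apply the orifice equation, Q = Cd*A*sqrt(2*g*h), A = pi*(d/2)^2.
A = pi*(5.9688e-3/2)^2 = 2.798105e-05 m^2
Q = 0.78948 * 2.798105e-05 * sqrt(2*9.81*12.629) * 1000 = 0.34773 L/s
Therefore the nozzle discharge = 0.34773 L/s.


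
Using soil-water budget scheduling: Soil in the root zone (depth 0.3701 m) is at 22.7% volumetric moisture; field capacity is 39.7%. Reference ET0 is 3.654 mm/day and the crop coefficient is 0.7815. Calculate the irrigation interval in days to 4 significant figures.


Approach: apply soil-water budget scheduling, SMD = (FC-theta)/100*depth*1000; ETc = ET0*Kc; interval = SMD/ETc.
Step 1 — soil moisture deficit:
  SMD = (39.7 - 22.7)/100 * 0.3701 * 1000 = 62.9170 mm
Step 2 — daily crop ET (ETc = ET0*Kc):
  ETc = 3.654 * 0.7815 = 2.85560 mm/day
Step 3 — irrigation interval (SMD/ETc):
  interval = 62.9170 / 2.85560 = 22.03 days
Therefore the irrigation interval = 22.03 days.


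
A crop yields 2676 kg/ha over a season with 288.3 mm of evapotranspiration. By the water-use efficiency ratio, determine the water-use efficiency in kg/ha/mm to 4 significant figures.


Approach: apply the water-use efficiency ratio, WUE = yield/ET.
WUE = 2676 / 288.3 = 9.282 kg/ha/mm
Therefore the water-use efficiency = 9.282 kg/ha/mm.


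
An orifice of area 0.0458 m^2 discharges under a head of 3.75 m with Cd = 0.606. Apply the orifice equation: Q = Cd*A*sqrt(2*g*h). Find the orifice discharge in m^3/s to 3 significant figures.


Q = 0.606 * 0.0458 * sqrt(2*9.81*3.75) = 0.238 m^3/s
Therefore the orifice discharge = 0.238 m^3/s.


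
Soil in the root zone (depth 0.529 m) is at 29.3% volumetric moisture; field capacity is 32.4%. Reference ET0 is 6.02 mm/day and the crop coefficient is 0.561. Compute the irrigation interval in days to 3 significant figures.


Approach: apply soil-water budget scheduling, SMD = (FC-theta)/100*depth*1000; ETc = ET0*Kc; interval = SMD/ETc.
Step 1 — soil moisture deficit:
  SMD = (32.4 - 29.3)/100 * 0.529 * 1000 = 16.399 mm
Step 2 — daily crop ET (ETc = ET0*Kc):
  ETc = 6.02 * 0.561 = 3.3772 mm/day
Step 3 — irrigation interval (SMD/ETc):
  interval = 16.399 / 3.3772 = 4.86 days
Therefore the irrigation interval = 4.86 days.


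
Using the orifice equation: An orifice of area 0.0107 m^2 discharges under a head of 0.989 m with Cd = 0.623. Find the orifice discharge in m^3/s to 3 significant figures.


Approach: apply the orifice equation, Q = Cd*A*sqrt(2*g*h).
Q = 0.623 * 0.0107 * sqrt(2*9.81*0.989) = 0.0294 m^3/s
Therefore the orifice discharge = 0.0294 m^3/s.


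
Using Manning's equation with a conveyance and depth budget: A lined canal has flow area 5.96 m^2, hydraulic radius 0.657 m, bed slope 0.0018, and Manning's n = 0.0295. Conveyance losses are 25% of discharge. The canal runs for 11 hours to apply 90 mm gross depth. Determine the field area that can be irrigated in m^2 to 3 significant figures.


Approach: apply Manning's equation with a conveyance and depth budget, Q = (1/n)*A*R^(2/3)*S^(1/2); Q_field = Q*(1-loss); Area = Q_field*t/(d/1000).
Step 1 — canal discharge (Manning's equation):
  Q = (1/0.0295) * 5.96 * 0.657^(2/3) * 0.0018^(1/2) = 6.4779 m^3/s
Step 2 — delivered flow: Q_field = 6.4779*(1 - 25/100) = 4.8585 m^3/s
Step 3 — volume delivered: V = 4.8585 * 11*3600 = 192400 m^3
Step 4 — area served: A = V / (depth/1000) = 192400 / 0.09 = 2140000 m^2
Therefore the field area that can be irrigated = 2140000 m^2.


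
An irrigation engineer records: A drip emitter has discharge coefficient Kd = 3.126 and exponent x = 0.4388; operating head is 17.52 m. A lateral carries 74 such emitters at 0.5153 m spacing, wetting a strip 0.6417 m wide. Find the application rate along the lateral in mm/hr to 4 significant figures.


Approach: apply the emitter equation with a lateral mass balance, q = Kd*h^x; Q = n*q; rate = Q/(n*spacing*width).
Step 1 — single emitter flow (q = Kd*h^x):
  q = 3.126 * 17.52^0.4388 = 10.9812 L/hr
Step 2 — total lateral flow: Q = 74 * 10.9812 = 812.612 L/hr
Step 3 — wetted area: A = 74 * 0.5153 * 0.6417 = 24.4694 m^2
Step 4 — application rate: Q/A = 812.612/24.4694 = 33.21 mm/hr
Therefore the application rate along the lateral = 33.21 mm/hr.


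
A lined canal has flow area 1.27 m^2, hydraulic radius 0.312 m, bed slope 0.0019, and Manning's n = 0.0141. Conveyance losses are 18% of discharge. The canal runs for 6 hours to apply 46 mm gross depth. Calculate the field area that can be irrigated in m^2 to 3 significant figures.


Approach: apply Manning's equation with a conveyance and depth budget, Q = (1/n)*A*R^(2/3)*S^(1/2); Q_field = Q*(1-loss); Area = Q_field*t/(d/1000).
Step 1 — canal discharge (Manning's equation):
  Q = (1/0.0141) * 1.27 * 0.312^(2/3) * 0.0019^(1/2) = 1.8061 m^3/s
Step 2 — delivered flow: Q_field = 1.8061*(1 - 18/100) = 1.4810 m^3/s
Step 3 — volume delivered: V = 1.4810 * 6*3600 = 31989 m^3
Step 4 — area served: A = V / (depth/1000) = 31989 / 0.046 = 695000 m^2
Therefore the field area that can be irrigated = 695000 m^2.


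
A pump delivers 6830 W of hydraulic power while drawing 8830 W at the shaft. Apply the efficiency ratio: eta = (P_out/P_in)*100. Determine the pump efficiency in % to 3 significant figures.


eta = (6830 / 8830) * 100 = 77.3 %
Therefore the pump efficiency = 77.3 %.


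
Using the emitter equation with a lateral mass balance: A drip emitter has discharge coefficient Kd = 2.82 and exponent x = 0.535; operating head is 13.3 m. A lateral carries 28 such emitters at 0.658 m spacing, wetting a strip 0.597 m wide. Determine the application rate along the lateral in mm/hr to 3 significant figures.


Approach: apply the emitter equation with a lateral mass balance, q = Kd*h^x; Q = n*q; rate = Q/(n*spacing*width).
Step 1 — single emitter flow (q = Kd*h^x):
  q = 2.82 * 13.3^0.535 = 11.259 L/hr
Step 2 — total lateral flow: Q = 28 * 11.259 = 315.26 L/hr
Step 3 — wetted area: A = 28 * 0.658 * 0.597 = 10.999 m^2
Step 4 — application rate: Q/A = 315.26/10.999 = 28.7 mm/hr
Therefore the application rate along the lateral = 28.7 mm/hr.


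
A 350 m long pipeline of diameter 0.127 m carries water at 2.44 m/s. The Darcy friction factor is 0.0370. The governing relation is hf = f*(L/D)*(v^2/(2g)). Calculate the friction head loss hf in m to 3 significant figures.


hf = 0.0370 * (350/0.127) * (2.44^2 / (2*9.81))
hf = 30.9 m
Therefore the friction head loss hf = 30.9 m.


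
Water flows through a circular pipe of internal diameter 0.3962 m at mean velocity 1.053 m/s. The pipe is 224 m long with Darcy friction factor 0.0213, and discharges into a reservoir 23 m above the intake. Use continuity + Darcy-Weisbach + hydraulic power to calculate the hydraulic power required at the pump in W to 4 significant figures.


Approach: apply continuity + Darcy-Weisbach + hydraulic power, Q = A*v; hf = f*(L/D)*(v^2/(2g)); H = static + hf; P = rho*g*Q*H.
Step 1 — flow rate (continuity, Q = A*v):
  A = pi*(0.3962/2)^2 = 0.123287 m^2
  Q = 0.123287 * 1.053 = 0.129822 m^3/s
Step 2 — friction head loss (Darcy-Weisbach):
  hf = 0.0213 * (224/0.3962) * (1.053^2 / (2*9.81))
  hf = 0.680567 m
Step 3 — total head: H = 23 + 0.680567 = 23.6806 m
Step 4 — hydraulic power (P = rho*g*Q*H):
  P = 1000 * 9.81 * 0.129822 * 23.6806 = 30160 W
Therefore the hydraulic power required at the pump = 30160 W.


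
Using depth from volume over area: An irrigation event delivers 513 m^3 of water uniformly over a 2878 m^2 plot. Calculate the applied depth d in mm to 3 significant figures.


Approach: apply depth from volume over area, d = (V/A)*1000.
d = (513 / 2878) * 1000 = 178 mm
Therefore the applied depth d = 178 mm.


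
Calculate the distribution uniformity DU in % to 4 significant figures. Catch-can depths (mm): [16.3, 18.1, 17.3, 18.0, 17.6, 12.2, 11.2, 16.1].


Approach: apply the low-quarter distribution uniformity, DU = (mean of lowest quarter of readings / overall mean)*100.
sorted lowest 2 of 8: [11.2, 12.2] -> mean = 11.7000 mm
overall mean = 15.8500 mm
DU = (11.7000/15.8500)*100 = 73.82 %
Therefore the distribution uniformity DU = 73.82 %.


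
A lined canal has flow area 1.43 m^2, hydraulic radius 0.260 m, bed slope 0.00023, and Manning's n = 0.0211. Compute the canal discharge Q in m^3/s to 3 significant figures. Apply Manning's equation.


Approach: apply Manning's equation, Q = (1/n)*A*R^(2/3)*S^(1/2).
Q = (1/0.0211) * 1.43 * 0.260^(2/3) * 0.00023^(1/2) = 0.419 m^3/s
Therefore the canal discharge Q = 0.419 m^3/s.


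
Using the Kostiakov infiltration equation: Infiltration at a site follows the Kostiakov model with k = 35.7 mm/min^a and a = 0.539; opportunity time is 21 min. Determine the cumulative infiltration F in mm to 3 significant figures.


Approach: apply the Kostiakov infiltration equation, F = k*t^a.
F = 35.7 * 21^0.539 = 184 mm
Therefore the cumulative infiltration F = 184 mm.


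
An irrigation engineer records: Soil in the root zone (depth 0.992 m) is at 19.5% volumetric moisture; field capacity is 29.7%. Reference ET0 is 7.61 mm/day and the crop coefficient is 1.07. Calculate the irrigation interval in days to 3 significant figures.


Approach: apply soil-water budget scheduling, SMD = (FC-theta)/100*depth*1000; ETc = ET0*Kc; interval = SMD/ETc.
Step 1 — soil moisture deficit:
  SMD = (29.7 - 19.5)/100 * 0.992 * 1000 = 101.18 mm
Step 2 — daily crop ET (ETc = ET0*Kc):
  ETc = 7.61 * 1.07 = 8.1427 mm/day
Step 3 — irrigation interval (SMD/ETc):
  interval = 101.18 / 8.1427 = 12.4 days
Therefore the irrigation interval = 12.4 days.


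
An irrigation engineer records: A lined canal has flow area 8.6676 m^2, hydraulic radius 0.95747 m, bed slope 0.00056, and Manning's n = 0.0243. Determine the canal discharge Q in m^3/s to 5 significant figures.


Approach: apply Manning's equation, Q = (1/n)*A*R^(2/3)*S^(1/2).
Q = (1/0.0243) * 8.6676 * 0.95747^(2/3) * 0.00056^(1/2) = 8.1998 m^3/s
Therefore the canal discharge Q = 8.1998 m^3/s.


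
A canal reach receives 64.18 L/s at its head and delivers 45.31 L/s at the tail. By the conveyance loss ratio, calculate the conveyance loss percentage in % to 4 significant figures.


Approach: apply the conveyance loss ratio, loss% = ((Q_head - Q_tail)/Q_head)*100.
loss = ((64.18 - 45.31)/64.18)*100 = 29.40 %
Therefore the conveyance loss percentage = 29.40 %.


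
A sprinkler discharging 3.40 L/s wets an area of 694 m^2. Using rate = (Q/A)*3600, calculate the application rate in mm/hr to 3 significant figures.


rate = (3.40 / 694) * 3600 = 17.6 mm/hr
Therefore the application rate = 17.6 mm/hr.


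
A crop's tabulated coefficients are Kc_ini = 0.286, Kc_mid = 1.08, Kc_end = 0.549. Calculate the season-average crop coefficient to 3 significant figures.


Approach: apply a simple seasonal average, Kc_avg = (Kc_ini + Kc_mid + Kc_end)/3.
Kc_avg = (0.286 + 1.08 + 0.549)/3 = 0.638
Therefore the season-average crop coefficient = 0.638.


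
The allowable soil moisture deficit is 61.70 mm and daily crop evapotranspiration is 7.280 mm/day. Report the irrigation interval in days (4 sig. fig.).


Approach: apply the irrigation interval relation, interval = SMD / ETc.
interval = 61.70 / 7.280 = 8.475 days
Therefore the irrigation interval = 8.475 days.


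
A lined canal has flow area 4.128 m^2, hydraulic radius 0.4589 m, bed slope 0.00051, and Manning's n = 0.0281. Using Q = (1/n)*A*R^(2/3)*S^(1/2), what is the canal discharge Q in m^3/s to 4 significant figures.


Q = (1/0.0281) * 4.128 * 0.4589^(2/3) * 0.00051^(1/2) = 1.974 m^3/s
Therefore the canal discharge Q = 1.974 m^3/s.


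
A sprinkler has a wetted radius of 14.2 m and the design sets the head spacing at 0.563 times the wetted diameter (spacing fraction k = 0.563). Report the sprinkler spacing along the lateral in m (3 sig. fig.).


Approach: apply the sprinkler spacing rule (spacing as a fraction of wetted diameter), S = k*(2*R).
S = 0.563 * (2 * 14.2) = 16.0 m
Therefore the sprinkler spacing along the lateral = 16.0 m.


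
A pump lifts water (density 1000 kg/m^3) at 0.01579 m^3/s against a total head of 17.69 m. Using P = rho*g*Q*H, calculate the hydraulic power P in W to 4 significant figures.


P = 1000 * 9.81 * 0.01579 * 17.69 = 2740 W
Therefore the hydraulic power P = 2740 W.


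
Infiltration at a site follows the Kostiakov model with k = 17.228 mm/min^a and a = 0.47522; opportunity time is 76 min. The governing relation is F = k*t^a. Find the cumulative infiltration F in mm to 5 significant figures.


F = 17.228 * 76^0.47522 = 134.91 mm
Therefore the cumulative infiltration F = 134.91 mm.


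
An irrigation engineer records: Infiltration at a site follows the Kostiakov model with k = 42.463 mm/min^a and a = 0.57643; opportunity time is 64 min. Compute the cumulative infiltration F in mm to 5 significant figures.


Approach: apply the Kostiakov infiltration equation, F = k*t^a.
F = 42.463 * 64^0.57643 = 466.82 mm
Therefore the cumulative infiltration F = 466.82 mm.


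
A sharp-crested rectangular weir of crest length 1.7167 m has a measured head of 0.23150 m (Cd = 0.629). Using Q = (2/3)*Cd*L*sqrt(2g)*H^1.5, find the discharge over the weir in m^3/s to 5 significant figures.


Q = (2/3)*0.629*1.7167*sqrt(2*9.81)*0.23150^1.5 = 0.35516 m^3/s
Therefore the discharge over the weir = 0.35516 m^3/s.


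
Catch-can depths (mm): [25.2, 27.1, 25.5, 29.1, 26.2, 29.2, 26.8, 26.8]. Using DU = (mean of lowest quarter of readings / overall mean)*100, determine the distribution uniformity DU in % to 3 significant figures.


sorted lowest 2 of 8: [25.2, 25.5] -> mean = 25.350 mm
overall mean = 26.988 mm
DU = (25.350/26.988)*100 = 93.9 %
Therefore the distribution uniformity DU = 93.9 %.


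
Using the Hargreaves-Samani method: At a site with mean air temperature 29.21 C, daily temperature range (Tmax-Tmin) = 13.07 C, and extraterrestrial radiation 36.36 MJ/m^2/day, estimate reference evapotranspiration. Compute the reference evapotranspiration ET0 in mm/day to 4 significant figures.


Approach: apply the Hargreaves-Samani method, ET0 = 0.0023*(Tmean+17.8)*sqrt(Tmax-Tmin)*0.408*Ra.
ET0 = 0.0023*(29.21+17.8)*sqrt(13.07)*0.408*36.36 = 5.799 mm/day
Therefore the reference evapotranspiration ET0 = 5.799 mm/day.


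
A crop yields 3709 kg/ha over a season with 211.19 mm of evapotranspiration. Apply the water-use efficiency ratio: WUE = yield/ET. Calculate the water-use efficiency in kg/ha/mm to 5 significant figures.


WUE = 3709 / 211.19 = 17.562 kg/ha/mm
Therefore the water-use efficiency = 17.562 kg/ha/mm.


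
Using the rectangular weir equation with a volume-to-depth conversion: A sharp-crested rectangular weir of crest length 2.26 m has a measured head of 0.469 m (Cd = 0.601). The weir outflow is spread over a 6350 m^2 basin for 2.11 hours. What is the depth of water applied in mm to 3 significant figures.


Approach: apply the rectangular weir equation with a volume-to-depth conversion, Q = (2/3)*Cd*L*sqrt(2g)*H^1.5; d = Q*t/A * 1000.
Step 1 — weir discharge:
  Q = (2/3)*0.601*2.26*sqrt(2*9.81)*0.469^1.5 = 1.2883 m^3/s
Step 2 — volume: V = 1.2883 * 2.11*3600 = 9785.6 m^3
Step 3 — depth: d = V/A * 1000 = 9785.6/6350 * 1000 = 1540 mm
Therefore the depth of water applied = 1540 mm.


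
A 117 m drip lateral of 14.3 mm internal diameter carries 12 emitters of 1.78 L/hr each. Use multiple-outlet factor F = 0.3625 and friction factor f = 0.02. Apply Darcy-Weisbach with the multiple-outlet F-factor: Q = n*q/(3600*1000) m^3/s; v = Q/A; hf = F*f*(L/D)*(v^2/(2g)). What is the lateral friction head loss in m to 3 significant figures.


Q = 12*1.78/(3600*1000) = 5.9333e-06 m^3/s
A = pi*(14.3e-3/2)^2 = 1.6061e-04 m^2, so v = Q/A = 0.036943 m/s
hf = 0.3625*0.02*(117/0.0143)*(0.036943^2/(2*9.81)) = 0.00413 m
Therefore the lateral friction head loss = 0.00413 m.
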